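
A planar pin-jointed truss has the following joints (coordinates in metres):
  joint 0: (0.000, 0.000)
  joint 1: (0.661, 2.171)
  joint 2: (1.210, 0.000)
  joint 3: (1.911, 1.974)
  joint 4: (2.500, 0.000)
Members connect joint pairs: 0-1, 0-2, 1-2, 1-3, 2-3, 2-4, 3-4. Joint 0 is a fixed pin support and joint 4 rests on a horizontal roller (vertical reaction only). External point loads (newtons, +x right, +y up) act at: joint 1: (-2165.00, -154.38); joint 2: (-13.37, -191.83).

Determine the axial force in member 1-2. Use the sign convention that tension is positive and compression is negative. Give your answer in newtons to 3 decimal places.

N=5 nodes, M=7 members, R=3 reactions → 2N=10, M+R=10
member 0 (0-1): L=2.2694, (cx,cy)=(0.2913,0.9566)
member 1 (0-2): L=1.2100, (cx,cy)=(1.0000,0.0000)
member 2 (1-2): L=2.2393, (cx,cy)=(0.2452,-0.9695)
member 3 (1-3): L=1.2654, (cx,cy)=(0.9878,-0.1557)
member 4 (2-3): L=2.0948, (cx,cy)=(0.3346,0.9423)
member 5 (2-4): L=1.2900, (cx,cy)=(1.0000,0.0000)
member 6 (3-4): L=2.0600, (cx,cy)=(0.2859,-0.9583)
solve A·x = −loads:
  F[0-1] = -2187.4772 N (compression)
  F[0-2] = -1541.2305 N (compression)
  F[1-2] = +1823.5708 N (tension)
  F[1-3] = +1094.1309 N (tension)
  F[2-3] = -1672.5182 N (compression)
  F[2-4] = -521.0956 N (compression)
  F[3-4] = +1822.5068 N (tension)
  Rx@0 = +2178.3700 N
  Ry@0 = +2092.6322 N
  Ry@4 = -1746.4222 N

1823.571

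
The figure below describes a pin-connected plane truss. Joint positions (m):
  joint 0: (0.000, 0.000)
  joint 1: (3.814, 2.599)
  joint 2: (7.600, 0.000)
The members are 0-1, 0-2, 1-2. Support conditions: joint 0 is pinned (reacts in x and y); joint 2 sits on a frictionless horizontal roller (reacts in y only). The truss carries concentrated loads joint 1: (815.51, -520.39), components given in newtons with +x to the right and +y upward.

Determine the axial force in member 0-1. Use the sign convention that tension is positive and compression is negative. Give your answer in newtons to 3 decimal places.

N=3 nodes, M=3 members, R=3 reactions → 2N=6, M+R=6
member 0 (0-1): L=4.6153, (cx,cy)=(0.8264,0.5631)
member 1 (0-2): L=7.6000, (cx,cy)=(1.0000,0.0000)
member 2 (1-2): L=4.5922, (cx,cy)=(0.8244,-0.5660)
solve A·x = −loads:
  F[0-1] = +34.8887 N (tension)
  F[0-2] = +786.6789 N (tension)
  F[1-2] = -954.2029 N (compression)
  Rx@0 = -815.5100 N
  Ry@0 = -19.6466 N
  Ry@2 = +540.0366 N

34.889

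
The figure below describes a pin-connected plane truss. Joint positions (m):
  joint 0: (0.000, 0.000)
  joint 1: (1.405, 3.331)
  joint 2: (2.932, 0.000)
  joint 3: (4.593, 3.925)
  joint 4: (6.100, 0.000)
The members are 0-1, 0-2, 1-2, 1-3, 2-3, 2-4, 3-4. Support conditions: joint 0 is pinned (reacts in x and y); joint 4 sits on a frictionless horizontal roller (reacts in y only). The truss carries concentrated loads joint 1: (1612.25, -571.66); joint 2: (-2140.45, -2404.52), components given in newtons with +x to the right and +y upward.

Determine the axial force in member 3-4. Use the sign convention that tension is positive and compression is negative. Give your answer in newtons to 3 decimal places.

-2322.105

N=5 nodes, M=7 members, R=3 reactions → 2N=10, M+R=10
member 0 (0-1): L=3.6152, (cx,cy)=(0.3886,0.9214)
member 1 (0-2): L=2.9320, (cx,cy)=(1.0000,0.0000)
member 2 (1-2): L=3.6643, (cx,cy)=(0.4167,-0.9090)
member 3 (1-3): L=3.2429, (cx,cy)=(0.9831,0.1832)
member 4 (2-3): L=4.2620, (cx,cy)=(0.3897,0.9209)
member 5 (2-4): L=3.1680, (cx,cy)=(1.0000,0.0000)
member 6 (3-4): L=4.2044, (cx,cy)=(0.3584,-0.9336)
solve A·x = −loads:
  F[0-1] = -877.3373 N (compression)
  F[0-2] = -187.2333 N (compression)
  F[1-2] = -128.9379 N (compression)
  F[1-3] = -1932.1761 N (compression)
  F[2-3] = +2738.2370 N (tension)
  F[2-4] = +832.3285 N (tension)
  F[3-4] = -2322.1046 N (compression)
  Rx@0 = +528.2000 N
  Ry@0 = +808.3702 N
  Ry@4 = +2167.8098 N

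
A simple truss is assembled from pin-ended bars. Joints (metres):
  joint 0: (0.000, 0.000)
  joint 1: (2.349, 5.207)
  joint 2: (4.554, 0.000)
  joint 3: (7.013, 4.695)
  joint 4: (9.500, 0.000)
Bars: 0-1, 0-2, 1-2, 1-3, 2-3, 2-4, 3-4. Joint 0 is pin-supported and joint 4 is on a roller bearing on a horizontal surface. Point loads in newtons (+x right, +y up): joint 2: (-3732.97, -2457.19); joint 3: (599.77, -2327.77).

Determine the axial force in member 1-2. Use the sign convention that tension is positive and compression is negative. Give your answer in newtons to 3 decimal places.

1903.256

N=5 nodes, M=7 members, R=3 reactions → 2N=10, M+R=10
member 0 (0-1): L=5.7123, (cx,cy)=(0.4112,0.9115)
member 1 (0-2): L=4.5540, (cx,cy)=(1.0000,0.0000)
member 2 (1-2): L=5.6546, (cx,cy)=(0.3899,-0.9208)
member 3 (1-3): L=4.6920, (cx,cy)=(0.9940,-0.1091)
member 4 (2-3): L=5.3000, (cx,cy)=(0.4640,0.8859)
member 5 (2-4): L=4.9460, (cx,cy)=(1.0000,0.0000)
member 6 (3-4): L=5.3130, (cx,cy)=(0.4681,-0.8837)
solve A·x = −loads:
  F[0-1] = -1746.7884 N (compression)
  F[0-2] = -2414.8924 N (compression)
  F[1-2] = +1903.2561 N (tension)
  F[1-3] = -1469.2479 N (compression)
  F[2-3] = +795.3907 N (tension)
  F[2-4] = +1691.2110 N (tension)
  F[3-4] = -3612.9633 N (compression)
  Rx@0 = +3133.2000 N
  Ry@0 = +1592.2637 N
  Ry@4 = +3192.6963 N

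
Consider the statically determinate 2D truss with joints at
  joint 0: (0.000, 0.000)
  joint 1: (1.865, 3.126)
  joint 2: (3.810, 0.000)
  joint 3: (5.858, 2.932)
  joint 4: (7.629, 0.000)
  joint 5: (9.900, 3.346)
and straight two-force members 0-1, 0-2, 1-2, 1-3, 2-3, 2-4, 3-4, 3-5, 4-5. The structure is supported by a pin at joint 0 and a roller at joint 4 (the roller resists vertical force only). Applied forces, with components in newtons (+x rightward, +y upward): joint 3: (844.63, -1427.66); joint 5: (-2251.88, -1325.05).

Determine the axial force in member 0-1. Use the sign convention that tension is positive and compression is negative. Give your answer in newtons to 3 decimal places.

-698.690

N=6 nodes, M=9 members, R=3 reactions → 2N=12, M+R=12
member 0 (0-1): L=3.6401, (cx,cy)=(0.5124,0.8588)
member 1 (0-2): L=3.8100, (cx,cy)=(1.0000,0.0000)
member 2 (1-2): L=3.6817, (cx,cy)=(0.5283,-0.8491)
member 3 (1-3): L=3.9977, (cx,cy)=(0.9988,-0.0485)
member 4 (2-3): L=3.5764, (cx,cy)=(0.5726,0.8198)
member 5 (2-4): L=3.8190, (cx,cy)=(1.0000,0.0000)
member 6 (3-4): L=3.4254, (cx,cy)=(0.5170,-0.8560)
member 7 (3-5): L=4.0631, (cx,cy)=(0.9948,0.1019)
member 8 (4-5): L=4.0439, (cx,cy)=(0.5616,0.8274)
solve A·x = −loads:
  F[0-1] = -698.6899 N (compression)
  F[0-2] = -1049.2742 N (compression)
  F[1-2] = +749.8315 N (tension)
  F[1-3] = -754.9930 N (compression)
  F[2-3] = -776.5896 N (compression)
  F[2-4] = -208.4431 N (compression)
  F[3-4] = -1140.8422 N (compression)
  F[3-5] = -1461.1960 N (compression)
  F[4-5] = -1421.4897 N (compression)
  Rx@0 = +1407.2500 N
  Ry@0 = +600.0174 N
  Ry@4 = +2152.6926 N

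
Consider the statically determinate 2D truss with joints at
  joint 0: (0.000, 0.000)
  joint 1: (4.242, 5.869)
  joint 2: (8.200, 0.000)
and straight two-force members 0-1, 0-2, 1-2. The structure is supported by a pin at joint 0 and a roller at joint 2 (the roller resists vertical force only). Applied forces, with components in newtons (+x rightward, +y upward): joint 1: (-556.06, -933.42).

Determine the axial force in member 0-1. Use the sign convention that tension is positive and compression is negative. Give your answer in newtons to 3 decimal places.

N=3 nodes, M=3 members, R=3 reactions → 2N=6, M+R=6
member 0 (0-1): L=7.2415, (cx,cy)=(0.5858,0.8105)
member 1 (0-2): L=8.2000, (cx,cy)=(1.0000,0.0000)
member 2 (1-2): L=7.0789, (cx,cy)=(0.5591,-0.8291)
solve A·x = −loads:
  F[0-1] = -1046.9747 N (compression)
  F[0-2] = +57.2452 N (tension)
  F[1-2] = -102.3834 N (compression)
  Rx@0 = +556.0600 N
  Ry@0 = +848.5357 N
  Ry@2 = +84.8843 N

-1046.975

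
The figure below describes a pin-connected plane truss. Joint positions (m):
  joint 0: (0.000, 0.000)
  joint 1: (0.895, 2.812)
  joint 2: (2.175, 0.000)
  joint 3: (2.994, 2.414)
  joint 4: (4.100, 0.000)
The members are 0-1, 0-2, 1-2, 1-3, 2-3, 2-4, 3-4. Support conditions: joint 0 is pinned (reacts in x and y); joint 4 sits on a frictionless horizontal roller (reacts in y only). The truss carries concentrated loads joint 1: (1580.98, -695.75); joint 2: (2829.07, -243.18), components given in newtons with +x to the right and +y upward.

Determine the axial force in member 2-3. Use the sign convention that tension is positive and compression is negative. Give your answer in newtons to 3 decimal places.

1236.827

N=5 nodes, M=7 members, R=3 reactions → 2N=10, M+R=10
member 0 (0-1): L=2.9510, (cx,cy)=(0.3033,0.9529)
member 1 (0-2): L=2.1750, (cx,cy)=(1.0000,0.0000)
member 2 (1-2): L=3.0896, (cx,cy)=(0.4143,-0.9101)
member 3 (1-3): L=2.1364, (cx,cy)=(0.9825,-0.1863)
member 4 (2-3): L=2.5491, (cx,cy)=(0.3213,0.9470)
member 5 (2-4): L=1.9250, (cx,cy)=(1.0000,0.0000)
member 6 (3-4): L=2.6553, (cx,cy)=(0.4165,-0.9091)
solve A·x = −loads:
  F[0-1] = +447.3423 N (tension)
  F[0-2] = +4274.3766 N (tension)
  F[1-2] = -1019.6999 N (compression)
  F[1-3] = -1041.0798 N (compression)
  F[2-3] = +1236.8274 N (tension)
  F[2-4] = +625.4820 N (tension)
  F[3-4] = -1501.6672 N (compression)
  Rx@0 = -4410.0500 N
  Ry@0 = -426.2721 N
  Ry@4 = +1365.2021 N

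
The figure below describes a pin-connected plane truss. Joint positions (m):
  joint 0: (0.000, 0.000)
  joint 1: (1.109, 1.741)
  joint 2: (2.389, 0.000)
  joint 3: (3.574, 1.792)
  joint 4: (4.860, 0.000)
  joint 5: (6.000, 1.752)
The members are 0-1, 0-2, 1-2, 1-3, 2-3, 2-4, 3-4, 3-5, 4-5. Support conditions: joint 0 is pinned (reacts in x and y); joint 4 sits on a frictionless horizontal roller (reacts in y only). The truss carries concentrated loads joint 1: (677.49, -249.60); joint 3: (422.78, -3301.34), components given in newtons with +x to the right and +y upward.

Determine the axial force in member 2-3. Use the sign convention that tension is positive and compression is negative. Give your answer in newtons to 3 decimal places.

-466.700

N=6 nodes, M=9 members, R=3 reactions → 2N=12, M+R=12
member 0 (0-1): L=2.0642, (cx,cy)=(0.5373,0.8434)
member 1 (0-2): L=2.3890, (cx,cy)=(1.0000,0.0000)
member 2 (1-2): L=2.1609, (cx,cy)=(0.5923,-0.8057)
member 3 (1-3): L=2.4655, (cx,cy)=(0.9998,0.0207)
member 4 (2-3): L=2.1484, (cx,cy)=(0.5516,0.8341)
member 5 (2-4): L=2.4710, (cx,cy)=(1.0000,0.0000)
member 6 (3-4): L=2.2057, (cx,cy)=(0.5830,-0.8124)
member 7 (3-5): L=2.4263, (cx,cy)=(0.9999,-0.0165)
member 8 (4-5): L=2.0902, (cx,cy)=(0.5454,0.8382)
solve A·x = −loads:
  F[0-1] = -791.5629 N (compression)
  F[0-2] = +1525.5384 N (tension)
  F[1-2] = +483.1729 N (tension)
  F[1-3] = -1389.2613 N (compression)
  F[2-3] = -466.7001 N (compression)
  F[2-4] = +2069.1671 N (tension)
  F[3-4] = -3548.9403 N (compression)
  F[3-5] = -0.0000 N (compression)
  F[4-5] = +0.0000 N (tension)
  Rx@0 = -1100.2700 N
  Ry@0 = +667.6216 N
  Ry@4 = +2883.3184 N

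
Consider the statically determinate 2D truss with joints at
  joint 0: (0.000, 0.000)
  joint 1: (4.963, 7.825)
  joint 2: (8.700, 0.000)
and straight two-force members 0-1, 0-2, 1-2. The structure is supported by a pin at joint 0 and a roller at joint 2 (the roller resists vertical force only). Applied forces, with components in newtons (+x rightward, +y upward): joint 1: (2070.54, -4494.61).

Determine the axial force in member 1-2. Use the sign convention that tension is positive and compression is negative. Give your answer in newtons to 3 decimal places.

-4905.150

N=3 nodes, M=3 members, R=3 reactions → 2N=6, M+R=6
member 0 (0-1): L=9.2662, (cx,cy)=(0.5356,0.8445)
member 1 (0-2): L=8.7000, (cx,cy)=(1.0000,0.0000)
member 2 (1-2): L=8.6716, (cx,cy)=(0.4309,-0.9024)
solve A·x = −loads:
  F[0-1] = -80.9026 N (compression)
  F[0-2] = +2113.8718 N (tension)
  F[1-2] = -4905.1502 N (compression)
  Rx@0 = -2070.5400 N
  Ry@0 = +68.3198 N
  Ry@2 = +4426.2902 N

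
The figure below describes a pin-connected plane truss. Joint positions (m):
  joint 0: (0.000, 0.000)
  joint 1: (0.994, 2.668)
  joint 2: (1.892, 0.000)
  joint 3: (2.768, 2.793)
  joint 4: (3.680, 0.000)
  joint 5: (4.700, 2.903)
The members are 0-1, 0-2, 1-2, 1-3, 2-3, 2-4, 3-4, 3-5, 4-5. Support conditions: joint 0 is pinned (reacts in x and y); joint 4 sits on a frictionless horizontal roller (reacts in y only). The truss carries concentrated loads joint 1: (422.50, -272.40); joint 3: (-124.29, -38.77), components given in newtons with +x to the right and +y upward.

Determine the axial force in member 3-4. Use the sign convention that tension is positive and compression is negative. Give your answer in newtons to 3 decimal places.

-331.073

N=6 nodes, M=9 members, R=3 reactions → 2N=12, M+R=12
member 0 (0-1): L=2.8471, (cx,cy)=(0.3491,0.9371)
member 1 (0-2): L=1.8920, (cx,cy)=(1.0000,0.0000)
member 2 (1-2): L=2.8151, (cx,cy)=(0.3190,-0.9478)
member 3 (1-3): L=1.7784, (cx,cy)=(0.9975,0.0703)
member 4 (2-3): L=2.9272, (cx,cy)=(0.2993,0.9542)
member 5 (2-4): L=1.7880, (cx,cy)=(1.0000,0.0000)
member 6 (3-4): L=2.9381, (cx,cy)=(0.3104,-0.9506)
member 7 (3-5): L=1.9351, (cx,cy)=(0.9984,0.0568)
member 8 (4-5): L=3.0770, (cx,cy)=(0.3315,0.9435)
solve A·x = −loads:
  F[0-1] = +3.7882 N (tension)
  F[0-2] = +296.8875 N (tension)
  F[1-2] = -315.0037 N (compression)
  F[1-3] = -321.4873 N (compression)
  F[2-3] = +312.8863 N (tension)
  F[2-4] = +102.7657 N (tension)
  F[3-4] = -331.0730 N (compression)
  F[3-5] = -0.0000 N (compression)
  F[4-5] = +0.0000 N (tension)
  Rx@0 = -298.2100 N
  Ry@0 = -3.5498 N
  Ry@4 = +314.7198 N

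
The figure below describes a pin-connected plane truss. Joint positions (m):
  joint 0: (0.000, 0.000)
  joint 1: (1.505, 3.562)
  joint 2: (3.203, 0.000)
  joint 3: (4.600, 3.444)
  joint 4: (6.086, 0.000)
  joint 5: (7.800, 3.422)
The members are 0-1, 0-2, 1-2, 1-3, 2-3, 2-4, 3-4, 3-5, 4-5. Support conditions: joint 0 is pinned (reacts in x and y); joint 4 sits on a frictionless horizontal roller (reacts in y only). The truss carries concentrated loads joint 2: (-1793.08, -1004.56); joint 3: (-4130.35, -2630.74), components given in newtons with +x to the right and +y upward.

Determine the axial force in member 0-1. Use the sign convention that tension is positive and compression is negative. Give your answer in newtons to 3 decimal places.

N=6 nodes, M=9 members, R=3 reactions → 2N=12, M+R=12
member 0 (0-1): L=3.8669, (cx,cy)=(0.3892,0.9212)
member 1 (0-2): L=3.2030, (cx,cy)=(1.0000,0.0000)
member 2 (1-2): L=3.9460, (cx,cy)=(0.4303,-0.9027)
member 3 (1-3): L=3.0972, (cx,cy)=(0.9993,-0.0381)
member 4 (2-3): L=3.7166, (cx,cy)=(0.3759,0.9267)
member 5 (2-4): L=2.8830, (cx,cy)=(1.0000,0.0000)
member 6 (3-4): L=3.7509, (cx,cy)=(0.3962,-0.9182)
member 7 (3-5): L=3.2001, (cx,cy)=(1.0000,-0.0069)
member 8 (4-5): L=3.8273, (cx,cy)=(0.4478,0.8941)
solve A·x = −loads:
  F[0-1] = -3751.3098 N (compression)
  F[0-2] = -4463.4155 N (compression)
  F[1-2] = +3961.7362 N (tension)
  F[1-3] = -3167.0780 N (compression)
  F[2-3] = -2775.1425 N (compression)
  F[2-4] = +77.5666 N (tension)
  F[3-4] = -195.7909 N (compression)
  F[3-5] = +0.0000 N (tension)
  F[4-5] = -0.0000 N (compression)
  Rx@0 = +5923.4300 N
  Ry@0 = +3455.5293 N
  Ry@4 = +179.7707 N

-3751.310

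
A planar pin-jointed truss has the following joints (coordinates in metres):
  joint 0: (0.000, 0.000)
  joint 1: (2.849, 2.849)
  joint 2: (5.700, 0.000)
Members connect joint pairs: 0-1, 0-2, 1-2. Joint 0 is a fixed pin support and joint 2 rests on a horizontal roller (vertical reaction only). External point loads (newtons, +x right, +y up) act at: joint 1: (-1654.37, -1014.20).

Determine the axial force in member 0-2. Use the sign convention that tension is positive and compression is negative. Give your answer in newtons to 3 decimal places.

N=3 nodes, M=3 members, R=3 reactions → 2N=6, M+R=6
member 0 (0-1): L=4.0291, (cx,cy)=(0.7071,0.7071)
member 1 (0-2): L=5.7000, (cx,cy)=(1.0000,0.0000)
member 2 (1-2): L=4.0305, (cx,cy)=(0.7074,-0.7069)
solve A·x = −loads:
  F[0-1] = -1886.8051 N (compression)
  F[0-2] = -320.1973 N (compression)
  F[1-2] = +452.6686 N (tension)
  Rx@0 = +1654.3700 N
  Ry@0 = +1334.1727 N
  Ry@2 = -319.9727 N

-320.197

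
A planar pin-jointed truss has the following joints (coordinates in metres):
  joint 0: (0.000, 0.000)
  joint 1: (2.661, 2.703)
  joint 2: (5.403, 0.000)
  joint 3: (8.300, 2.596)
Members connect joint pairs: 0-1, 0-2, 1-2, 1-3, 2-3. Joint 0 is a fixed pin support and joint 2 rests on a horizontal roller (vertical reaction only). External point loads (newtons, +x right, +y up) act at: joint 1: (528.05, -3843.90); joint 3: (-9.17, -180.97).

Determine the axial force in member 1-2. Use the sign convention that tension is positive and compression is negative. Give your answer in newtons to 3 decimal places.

-3210.029

N=4 nodes, M=5 members, R=3 reactions → 2N=8, M+R=8
member 0 (0-1): L=3.7930, (cx,cy)=(0.7015,0.7126)
member 1 (0-2): L=5.4030, (cx,cy)=(1.0000,0.0000)
member 2 (1-2): L=3.8503, (cx,cy)=(0.7122,-0.7020)
member 3 (1-3): L=5.6400, (cx,cy)=(0.9998,-0.0190)
member 4 (2-3): L=3.8900, (cx,cy)=(0.7447,0.6674)
solve A·x = −loads:
  F[0-1] = -2236.7614 N (compression)
  F[0-2] = +2088.0770 N (tension)
  F[1-2] = -3210.0291 N (compression)
  F[1-3] = +188.8195 N (tension)
  F[2-3] = -265.8060 N (compression)
  Rx@0 = -518.8800 N
  Ry@0 = +1593.9644 N
  Ry@2 = +2430.9056 N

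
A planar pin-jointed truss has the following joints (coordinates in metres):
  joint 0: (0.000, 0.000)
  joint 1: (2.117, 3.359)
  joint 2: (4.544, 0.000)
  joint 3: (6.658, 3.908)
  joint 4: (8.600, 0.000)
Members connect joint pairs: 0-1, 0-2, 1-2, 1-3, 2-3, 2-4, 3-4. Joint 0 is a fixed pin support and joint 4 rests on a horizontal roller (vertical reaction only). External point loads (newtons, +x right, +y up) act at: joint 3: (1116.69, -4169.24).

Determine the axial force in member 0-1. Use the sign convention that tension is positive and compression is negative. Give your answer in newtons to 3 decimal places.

N=5 nodes, M=7 members, R=3 reactions → 2N=10, M+R=10
member 0 (0-1): L=3.9705, (cx,cy)=(0.5332,0.8460)
member 1 (0-2): L=4.5440, (cx,cy)=(1.0000,0.0000)
member 2 (1-2): L=4.1441, (cx,cy)=(0.5857,-0.8106)
member 3 (1-3): L=4.5741, (cx,cy)=(0.9928,0.1200)
member 4 (2-3): L=4.4431, (cx,cy)=(0.4758,0.8796)
member 5 (2-4): L=4.0560, (cx,cy)=(1.0000,0.0000)
member 6 (3-4): L=4.3639, (cx,cy)=(0.4450,-0.8955)
solve A·x = −loads:
  F[0-1] = -513.0370 N (compression)
  F[0-2] = +1390.2348 N (tension)
  F[1-2] = +454.9278 N (tension)
  F[1-3] = -543.9088 N (compression)
  F[2-3] = -419.2391 N (compression)
  F[2-4] = +1856.1366 N (tension)
  F[3-4] = -4170.9775 N (compression)
  Rx@0 = -1116.6900 N
  Ry@0 = +434.0279 N
  Ry@4 = +3735.2121 N

-513.037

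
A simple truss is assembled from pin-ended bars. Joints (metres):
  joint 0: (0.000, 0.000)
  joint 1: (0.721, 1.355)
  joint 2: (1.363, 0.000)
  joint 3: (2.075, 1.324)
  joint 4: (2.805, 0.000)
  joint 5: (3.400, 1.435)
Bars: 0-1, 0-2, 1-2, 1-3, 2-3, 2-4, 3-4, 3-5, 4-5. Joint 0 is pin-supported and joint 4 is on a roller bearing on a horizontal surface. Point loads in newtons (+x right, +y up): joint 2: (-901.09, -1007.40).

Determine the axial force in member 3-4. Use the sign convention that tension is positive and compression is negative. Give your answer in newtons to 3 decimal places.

-558.989

N=6 nodes, M=9 members, R=3 reactions → 2N=12, M+R=12
member 0 (0-1): L=1.5349, (cx,cy)=(0.4697,0.8828)
member 1 (0-2): L=1.3630, (cx,cy)=(1.0000,0.0000)
member 2 (1-2): L=1.4994, (cx,cy)=(0.4282,-0.9037)
member 3 (1-3): L=1.3544, (cx,cy)=(0.9997,-0.0229)
member 4 (2-3): L=1.5033, (cx,cy)=(0.4736,0.8807)
member 5 (2-4): L=1.4420, (cx,cy)=(1.0000,0.0000)
member 6 (3-4): L=1.5119, (cx,cy)=(0.4828,-0.8757)
member 7 (3-5): L=1.3296, (cx,cy)=(0.9965,0.0835)
member 8 (4-5): L=1.5535, (cx,cy)=(0.3830,0.9237)
solve A·x = −loads:
  F[0-1] = -586.6382 N (compression)
  F[0-2] = -625.5210 N (compression)
  F[1-2] = +586.4178 N (tension)
  F[1-3] = -526.7949 N (compression)
  F[2-3] = +542.1155 N (tension)
  F[2-4] = +269.8981 N (tension)
  F[3-4] = -558.9890 N (compression)
  F[3-5] = -0.0000 N (compression)
  F[4-5] = -0.0000 N (compression)
  Rx@0 = +901.0900 N
  Ry@0 = +517.8862 N
  Ry@4 = +489.5138 N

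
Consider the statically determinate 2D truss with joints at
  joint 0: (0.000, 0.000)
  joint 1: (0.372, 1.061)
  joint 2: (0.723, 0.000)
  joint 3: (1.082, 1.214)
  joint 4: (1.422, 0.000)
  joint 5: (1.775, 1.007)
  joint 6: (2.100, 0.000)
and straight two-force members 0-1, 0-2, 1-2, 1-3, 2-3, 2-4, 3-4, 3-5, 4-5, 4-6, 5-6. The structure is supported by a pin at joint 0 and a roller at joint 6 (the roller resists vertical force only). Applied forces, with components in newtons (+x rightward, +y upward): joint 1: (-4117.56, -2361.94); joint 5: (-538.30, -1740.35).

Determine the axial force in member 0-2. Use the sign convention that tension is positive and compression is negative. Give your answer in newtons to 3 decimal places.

N=7 nodes, M=11 members, R=3 reactions → 2N=14, M+R=14
member 0 (0-1): L=1.1243, (cx,cy)=(0.3309,0.9437)
member 1 (0-2): L=0.7230, (cx,cy)=(1.0000,0.0000)
member 2 (1-2): L=1.1176, (cx,cy)=(0.3141,-0.9494)
member 3 (1-3): L=0.7263, (cx,cy)=(0.9776,0.2107)
member 4 (2-3): L=1.2660, (cx,cy)=(0.2836,0.9589)
member 5 (2-4): L=0.6990, (cx,cy)=(1.0000,0.0000)
member 6 (3-4): L=1.2607, (cx,cy)=(0.2697,-0.9629)
member 7 (3-5): L=0.7233, (cx,cy)=(0.9582,-0.2862)
member 8 (4-5): L=1.0671, (cx,cy)=(0.3308,0.9437)
member 9 (4-6): L=0.6780, (cx,cy)=(1.0000,0.0000)
member 10 (5-6): L=1.0581, (cx,cy)=(0.3071,-0.9517)
solve A·x = −loads:
  F[0-1] = -4822.9959 N (compression)
  F[0-2] = -3060.0975 N (compression)
  F[1-2] = +2686.9550 N (tension)
  F[1-3] = +1716.3962 N (tension)
  F[2-3] = -2660.1887 N (compression)
  F[2-4] = -1461.8112 N (compression)
  F[3-4] = +2168.6085 N (tension)
  F[3-5] = +353.4472 N (tension)
  F[4-5] = -2212.8448 N (compression)
  F[4-6] = -144.9316 N (compression)
  F[5-6] = +471.8734 N (tension)
  Rx@0 = +4655.8600 N
  Ry@0 = +4551.3549 N
  Ry@6 = -449.0649 N

-3060.097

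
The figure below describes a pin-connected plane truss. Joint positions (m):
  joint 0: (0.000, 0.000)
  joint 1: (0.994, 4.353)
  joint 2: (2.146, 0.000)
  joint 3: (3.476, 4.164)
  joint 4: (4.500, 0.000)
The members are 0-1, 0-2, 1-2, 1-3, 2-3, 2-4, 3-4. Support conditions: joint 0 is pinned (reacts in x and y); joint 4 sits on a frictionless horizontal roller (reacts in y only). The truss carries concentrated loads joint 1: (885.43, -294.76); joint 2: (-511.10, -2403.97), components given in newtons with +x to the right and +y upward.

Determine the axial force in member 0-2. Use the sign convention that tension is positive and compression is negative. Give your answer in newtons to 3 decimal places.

N=5 nodes, M=7 members, R=3 reactions → 2N=10, M+R=10
member 0 (0-1): L=4.4650, (cx,cy)=(0.2226,0.9749)
member 1 (0-2): L=2.1460, (cx,cy)=(1.0000,0.0000)
member 2 (1-2): L=4.5029, (cx,cy)=(0.2558,-0.9667)
member 3 (1-3): L=2.4892, (cx,cy)=(0.9971,-0.0759)
member 4 (2-3): L=4.3712, (cx,cy)=(0.3043,0.9526)
member 5 (2-4): L=2.3540, (cx,cy)=(1.0000,0.0000)
member 6 (3-4): L=4.2881, (cx,cy)=(0.2388,-0.9711)
solve A·x = −loads:
  F[0-1] = -646.9223 N (compression)
  F[0-2] = +518.3466 N (tension)
  F[1-2] = +437.3967 N (tension)
  F[1-3] = -1144.6534 N (compression)
  F[2-3] = +2079.7328 N (tension)
  F[2-4] = +508.5674 N (tension)
  F[3-4] = -2129.6567 N (compression)
  Rx@0 = -374.3300 N
  Ry@0 = +630.6883 N
  Ry@4 = +2068.0417 N

518.347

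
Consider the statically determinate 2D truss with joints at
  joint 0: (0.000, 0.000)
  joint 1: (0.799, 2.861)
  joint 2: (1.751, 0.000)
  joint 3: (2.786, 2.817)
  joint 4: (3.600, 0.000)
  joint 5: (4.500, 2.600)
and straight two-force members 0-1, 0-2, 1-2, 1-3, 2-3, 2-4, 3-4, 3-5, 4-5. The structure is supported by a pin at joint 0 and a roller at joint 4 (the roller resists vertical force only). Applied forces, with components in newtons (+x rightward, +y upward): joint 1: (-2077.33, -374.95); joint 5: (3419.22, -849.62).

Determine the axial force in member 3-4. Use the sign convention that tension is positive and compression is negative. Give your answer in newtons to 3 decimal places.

N=6 nodes, M=9 members, R=3 reactions → 2N=12, M+R=12
member 0 (0-1): L=2.9705, (cx,cy)=(0.2690,0.9631)
member 1 (0-2): L=1.7510, (cx,cy)=(1.0000,0.0000)
member 2 (1-2): L=3.0152, (cx,cy)=(0.3157,-0.9488)
member 3 (1-3): L=1.9875, (cx,cy)=(0.9998,-0.0221)
member 4 (2-3): L=3.0011, (cx,cy)=(0.3449,0.9386)
member 5 (2-4): L=1.8490, (cx,cy)=(1.0000,0.0000)
member 6 (3-4): L=2.9322, (cx,cy)=(0.2776,-0.9607)
member 7 (3-5): L=1.7277, (cx,cy)=(0.9921,-0.1256)
member 8 (4-5): L=2.7514, (cx,cy)=(0.3271,0.9450)
solve A·x = −loads:
  F[0-1] = +767.4950 N (tension)
  F[0-2] = +1135.4488 N (tension)
  F[1-2] = -1236.6320 N (compression)
  F[1-3] = +2674.8689 N (tension)
  F[2-3] = +1250.0688 N (tension)
  F[2-4] = +313.8937 N (tension)
  F[3-4] = -1628.5528 N (compression)
  F[3-5] = +3585.8138 N (tension)
  F[4-5] = -422.4774 N (compression)
  Rx@0 = -1341.8900 N
  Ry@0 = -739.2094 N
  Ry@4 = +1963.7794 N

-1628.553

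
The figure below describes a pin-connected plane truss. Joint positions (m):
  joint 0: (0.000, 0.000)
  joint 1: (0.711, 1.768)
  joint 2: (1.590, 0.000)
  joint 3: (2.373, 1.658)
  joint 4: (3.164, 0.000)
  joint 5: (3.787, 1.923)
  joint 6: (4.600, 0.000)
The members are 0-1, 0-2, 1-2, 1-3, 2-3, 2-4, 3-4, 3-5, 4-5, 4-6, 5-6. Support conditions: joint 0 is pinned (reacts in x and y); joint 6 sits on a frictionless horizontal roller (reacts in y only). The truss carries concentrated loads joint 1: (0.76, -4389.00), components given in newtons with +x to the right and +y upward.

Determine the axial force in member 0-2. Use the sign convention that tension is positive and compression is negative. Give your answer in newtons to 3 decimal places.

N=7 nodes, M=11 members, R=3 reactions → 2N=14, M+R=14
member 0 (0-1): L=1.9056, (cx,cy)=(0.3731,0.9278)
member 1 (0-2): L=1.5900, (cx,cy)=(1.0000,0.0000)
member 2 (1-2): L=1.9745, (cx,cy)=(0.4452,-0.8954)
member 3 (1-3): L=1.6656, (cx,cy)=(0.9978,-0.0660)
member 4 (2-3): L=1.8336, (cx,cy)=(0.4270,0.9042)
member 5 (2-4): L=1.5740, (cx,cy)=(1.0000,0.0000)
member 6 (3-4): L=1.8370, (cx,cy)=(0.4306,-0.9025)
member 7 (3-5): L=1.4386, (cx,cy)=(0.9829,0.1842)
member 8 (4-5): L=2.0214, (cx,cy)=(0.3082,0.9513)
member 9 (4-6): L=1.4360, (cx,cy)=(1.0000,0.0000)
member 10 (5-6): L=2.0878, (cx,cy)=(0.3894,-0.9211)
solve A·x = −loads:
  F[0-1] = -3999.1068 N (compression)
  F[0-2] = +1492.8631 N (tension)
  F[1-2] = -669.6204 N (compression)
  F[1-3] = -1197.3711 N (compression)
  F[2-3] = +663.1044 N (tension)
  F[2-4] = +911.5909 N (tension)
  F[3-4] = -863.9973 N (compression)
  F[3-5] = -548.9574 N (compression)
  F[4-5] = +819.7017 N (tension)
  F[4-6] = +286.9297 N (tension)
  F[5-6] = -736.8403 N (compression)
  Rx@0 = -0.7600 N
  Ry@0 = +3710.3212 N
  Ry@6 = +678.6788 N

1492.863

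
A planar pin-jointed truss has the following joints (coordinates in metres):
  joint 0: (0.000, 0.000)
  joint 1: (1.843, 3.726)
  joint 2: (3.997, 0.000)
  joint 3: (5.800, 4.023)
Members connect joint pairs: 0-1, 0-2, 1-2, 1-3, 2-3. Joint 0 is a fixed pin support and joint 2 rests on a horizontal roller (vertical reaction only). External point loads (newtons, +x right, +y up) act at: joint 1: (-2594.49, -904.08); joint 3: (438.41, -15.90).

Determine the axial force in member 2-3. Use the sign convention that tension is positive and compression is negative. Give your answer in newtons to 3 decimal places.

-55.345

N=4 nodes, M=5 members, R=3 reactions → 2N=8, M+R=8
member 0 (0-1): L=4.1569, (cx,cy)=(0.4434,0.8963)
member 1 (0-2): L=3.9970, (cx,cy)=(1.0000,0.0000)
member 2 (1-2): L=4.3038, (cx,cy)=(0.5005,-0.8657)
member 3 (1-3): L=3.9681, (cx,cy)=(0.9972,0.0748)
member 4 (2-3): L=4.4086, (cx,cy)=(0.4090,0.9125)
solve A·x = −loads:
  F[0-1] = -2741.5382 N (compression)
  F[0-2] = -940.5905 N (compression)
  F[1-2] = +1834.1263 N (tension)
  F[1-3] = +462.3416 N (tension)
  F[2-3] = -55.3448 N (compression)
  Rx@0 = +2156.0800 N
  Ry@0 = +2457.3598 N
  Ry@2 = -1537.3798 N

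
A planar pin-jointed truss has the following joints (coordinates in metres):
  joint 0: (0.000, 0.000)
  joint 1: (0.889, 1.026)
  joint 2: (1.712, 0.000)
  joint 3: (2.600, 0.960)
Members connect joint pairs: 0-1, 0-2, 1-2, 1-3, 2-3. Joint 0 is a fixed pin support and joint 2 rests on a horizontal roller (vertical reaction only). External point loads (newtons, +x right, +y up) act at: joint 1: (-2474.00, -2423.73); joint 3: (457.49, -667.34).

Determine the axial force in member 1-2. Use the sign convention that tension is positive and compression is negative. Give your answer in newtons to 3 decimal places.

-536.667

N=4 nodes, M=5 members, R=3 reactions → 2N=8, M+R=8
member 0 (0-1): L=1.3576, (cx,cy)=(0.6548,0.7558)
member 1 (0-2): L=1.7120, (cx,cy)=(1.0000,0.0000)
member 2 (1-2): L=1.3153, (cx,cy)=(0.6257,-0.7801)
member 3 (1-3): L=1.7123, (cx,cy)=(0.9993,-0.0385)
member 4 (2-3): L=1.3077, (cx,cy)=(0.6790,0.7341)
solve A·x = −loads:
  F[0-1] = -2706.0526 N (compression)
  F[0-2] = -244.4612 N (compression)
  F[1-2] = -536.6672 N (compression)
  F[1-3] = +1038.5234 N (tension)
  F[2-3] = -854.5298 N (compression)
  Rx@0 = +2016.5100 N
  Ry@0 = +2045.1317 N
  Ry@2 = +1045.9383 N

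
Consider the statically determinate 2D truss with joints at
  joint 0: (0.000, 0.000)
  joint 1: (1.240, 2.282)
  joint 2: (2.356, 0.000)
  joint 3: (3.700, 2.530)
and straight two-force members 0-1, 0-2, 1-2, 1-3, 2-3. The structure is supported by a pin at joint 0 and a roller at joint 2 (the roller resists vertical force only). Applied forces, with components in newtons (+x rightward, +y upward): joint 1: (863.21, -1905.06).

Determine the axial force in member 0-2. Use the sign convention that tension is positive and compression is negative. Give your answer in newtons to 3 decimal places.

N=4 nodes, M=5 members, R=3 reactions → 2N=8, M+R=8
member 0 (0-1): L=2.5971, (cx,cy)=(0.4774,0.8787)
member 1 (0-2): L=2.3560, (cx,cy)=(1.0000,0.0000)
member 2 (1-2): L=2.5403, (cx,cy)=(0.4393,-0.8983)
member 3 (1-3): L=2.4725, (cx,cy)=(0.9950,0.1003)
member 4 (2-3): L=2.8648, (cx,cy)=(0.4691,0.8831)
solve A·x = −loads:
  F[0-1] = -75.4553 N (compression)
  F[0-2] = +899.2360 N (tension)
  F[1-2] = -2046.8672 N (compression)
  F[1-3] = -0.0000 N (compression)
  F[2-3] = +0.0000 N (tension)
  Rx@0 = -863.2100 N
  Ry@0 = +66.2996 N
  Ry@2 = +1838.7604 N

899.236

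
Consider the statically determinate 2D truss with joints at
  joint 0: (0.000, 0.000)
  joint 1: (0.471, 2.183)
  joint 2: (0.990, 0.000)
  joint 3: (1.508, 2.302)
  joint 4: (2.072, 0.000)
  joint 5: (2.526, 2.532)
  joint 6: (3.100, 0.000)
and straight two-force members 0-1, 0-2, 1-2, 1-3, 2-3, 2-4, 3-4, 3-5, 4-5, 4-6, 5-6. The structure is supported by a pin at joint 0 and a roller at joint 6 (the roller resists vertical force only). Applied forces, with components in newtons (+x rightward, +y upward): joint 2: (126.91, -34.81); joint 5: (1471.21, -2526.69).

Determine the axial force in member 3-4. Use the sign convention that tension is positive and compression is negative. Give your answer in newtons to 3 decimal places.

N=7 nodes, M=11 members, R=3 reactions → 2N=14, M+R=14
member 0 (0-1): L=2.2332, (cx,cy)=(0.2109,0.9775)
member 1 (0-2): L=0.9900, (cx,cy)=(1.0000,0.0000)
member 2 (1-2): L=2.2438, (cx,cy)=(0.2313,-0.9729)
member 3 (1-3): L=1.0438, (cx,cy)=(0.9935,0.1140)
member 4 (2-3): L=2.3596, (cx,cy)=(0.2195,0.9756)
member 5 (2-4): L=1.0820, (cx,cy)=(1.0000,0.0000)
member 6 (3-4): L=2.3701, (cx,cy)=(0.2380,-0.9713)
member 7 (3-5): L=1.0437, (cx,cy)=(0.9754,0.2204)
member 8 (4-5): L=2.5724, (cx,cy)=(0.1765,0.9843)
member 9 (4-6): L=1.0280, (cx,cy)=(1.0000,0.0000)
member 10 (5-6): L=2.5962, (cx,cy)=(0.2211,-0.9753)
solve A·x = −loads:
  F[0-1] = +726.4482 N (tension)
  F[0-2] = +1444.9084 N (tension)
  F[1-2] = -692.9246 N (compression)
  F[1-3] = +315.5417 N (tension)
  F[2-3] = +726.6713 N (tension)
  F[2-4] = +998.1977 N (tension)
  F[3-4] = -622.4636 N (compression)
  F[3-5] = +636.7935 N (tension)
  F[4-5] = +614.2242 N (tension)
  F[4-6] = +741.6678 N (tension)
  F[5-6] = -3354.6221 N (compression)
  Rx@0 = -1598.1200 N
  Ry@0 = -710.1079 N
  Ry@6 = +3271.6079 N

-622.464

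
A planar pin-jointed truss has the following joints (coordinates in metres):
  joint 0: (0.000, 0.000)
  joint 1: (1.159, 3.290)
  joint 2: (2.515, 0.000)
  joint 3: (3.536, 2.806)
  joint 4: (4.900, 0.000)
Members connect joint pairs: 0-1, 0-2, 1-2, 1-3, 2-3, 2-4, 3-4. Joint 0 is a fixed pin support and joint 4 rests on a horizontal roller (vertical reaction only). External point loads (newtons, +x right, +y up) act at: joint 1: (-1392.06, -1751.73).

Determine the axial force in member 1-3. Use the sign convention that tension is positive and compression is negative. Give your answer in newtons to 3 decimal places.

N=5 nodes, M=7 members, R=3 reactions → 2N=10, M+R=10
member 0 (0-1): L=3.4882, (cx,cy)=(0.3323,0.9432)
member 1 (0-2): L=2.5150, (cx,cy)=(1.0000,0.0000)
member 2 (1-2): L=3.5585, (cx,cy)=(0.3811,-0.9246)
member 3 (1-3): L=2.4258, (cx,cy)=(0.9799,-0.1995)
member 4 (2-3): L=2.9860, (cx,cy)=(0.3419,0.9397)
member 5 (2-4): L=2.3850, (cx,cy)=(1.0000,0.0000)
member 6 (3-4): L=3.1200, (cx,cy)=(0.4372,-0.8994)
solve A·x = −loads:
  F[0-1] = -2408.9216 N (compression)
  F[0-2] = -591.6591 N (compression)
  F[1-2] = +472.1109 N (tension)
  F[1-3] = +420.2053 N (tension)
  F[2-3] = -464.4871 N (compression)
  F[2-4] = -252.9336 N (compression)
  F[3-4] = +578.5498 N (tension)
  Rx@0 = +1392.0600 N
  Ry@0 = +2272.0611 N
  Ry@4 = -520.3311 N

420.205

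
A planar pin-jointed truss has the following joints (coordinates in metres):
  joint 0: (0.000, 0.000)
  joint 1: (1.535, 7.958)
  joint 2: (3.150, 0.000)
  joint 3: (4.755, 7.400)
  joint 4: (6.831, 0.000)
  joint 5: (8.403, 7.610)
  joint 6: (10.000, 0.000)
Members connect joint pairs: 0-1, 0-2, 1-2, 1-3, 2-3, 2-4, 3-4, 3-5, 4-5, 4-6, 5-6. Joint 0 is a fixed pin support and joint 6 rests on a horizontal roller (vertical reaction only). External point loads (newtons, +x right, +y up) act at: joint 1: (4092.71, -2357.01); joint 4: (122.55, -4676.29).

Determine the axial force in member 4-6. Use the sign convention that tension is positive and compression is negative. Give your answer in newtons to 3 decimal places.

N=7 nodes, M=11 members, R=3 reactions → 2N=14, M+R=14
member 0 (0-1): L=8.1047, (cx,cy)=(0.1894,0.9819)
member 1 (0-2): L=3.1500, (cx,cy)=(1.0000,0.0000)
member 2 (1-2): L=8.1202, (cx,cy)=(0.1989,-0.9800)
member 3 (1-3): L=3.2680, (cx,cy)=(0.9853,-0.1707)
member 4 (2-3): L=7.5721, (cx,cy)=(0.2120,0.9773)
member 5 (2-4): L=3.6810, (cx,cy)=(1.0000,0.0000)
member 6 (3-4): L=7.6857, (cx,cy)=(0.2701,-0.9628)
member 7 (3-5): L=3.6540, (cx,cy)=(0.9983,0.0575)
member 8 (4-5): L=7.7707, (cx,cy)=(0.2023,0.9793)
member 9 (4-6): L=3.1690, (cx,cy)=(1.0000,0.0000)
member 10 (5-6): L=7.7758, (cx,cy)=(0.2054,-0.9787)
solve A·x = −loads:
  F[0-1] = -224.2046 N (compression)
  F[0-2] = +4257.7236 N (tension)
  F[1-2] = -1502.0468 N (compression)
  F[1-3] = -3893.6154 N (compression)
  F[2-3] = +1506.2658 N (tension)
  F[2-4] = +3639.7137 N (tension)
  F[3-4] = -2391.0305 N (compression)
  F[3-5] = -2876.0700 N (compression)
  F[4-5] = +7125.7772 N (tension)
  F[4-6] = +1429.7774 N (tension)
  F[5-6] = -6961.5603 N (compression)
  Rx@0 = -4215.2600 N
  Ry@0 = +220.1466 N
  Ry@6 = +6813.1534 N

1429.777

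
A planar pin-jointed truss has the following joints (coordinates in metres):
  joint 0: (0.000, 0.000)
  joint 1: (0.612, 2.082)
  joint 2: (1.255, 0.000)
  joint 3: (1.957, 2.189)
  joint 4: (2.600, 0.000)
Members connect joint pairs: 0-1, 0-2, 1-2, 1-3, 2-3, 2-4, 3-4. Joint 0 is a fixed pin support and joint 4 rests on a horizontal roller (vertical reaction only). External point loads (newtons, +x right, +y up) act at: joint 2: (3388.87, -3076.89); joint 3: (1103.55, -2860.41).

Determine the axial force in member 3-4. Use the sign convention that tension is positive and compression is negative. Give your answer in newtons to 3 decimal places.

N=5 nodes, M=7 members, R=3 reactions → 2N=10, M+R=10
member 0 (0-1): L=2.1701, (cx,cy)=(0.2820,0.9594)
member 1 (0-2): L=1.2550, (cx,cy)=(1.0000,0.0000)
member 2 (1-2): L=2.1790, (cx,cy)=(0.2951,-0.9555)
member 3 (1-3): L=1.3492, (cx,cy)=(0.9969,0.0793)
member 4 (2-3): L=2.2988, (cx,cy)=(0.3054,0.9522)
member 5 (2-4): L=1.3450, (cx,cy)=(1.0000,0.0000)
member 6 (3-4): L=2.2815, (cx,cy)=(0.2818,-0.9595)
solve A·x = −loads:
  F[0-1] = -1427.9575 N (compression)
  F[0-2] = +4895.1278 N (tension)
  F[1-2] = +1366.7342 N (tension)
  F[1-3] = -808.5576 N (compression)
  F[2-3] = +1859.8569 N (tension)
  F[2-4] = +1341.6064 N (tension)
  F[3-4] = -4760.2703 N (compression)
  Rx@0 = -4492.4200 N
  Ry@0 = +1369.9960 N
  Ry@4 = +4567.3039 N

-4760.270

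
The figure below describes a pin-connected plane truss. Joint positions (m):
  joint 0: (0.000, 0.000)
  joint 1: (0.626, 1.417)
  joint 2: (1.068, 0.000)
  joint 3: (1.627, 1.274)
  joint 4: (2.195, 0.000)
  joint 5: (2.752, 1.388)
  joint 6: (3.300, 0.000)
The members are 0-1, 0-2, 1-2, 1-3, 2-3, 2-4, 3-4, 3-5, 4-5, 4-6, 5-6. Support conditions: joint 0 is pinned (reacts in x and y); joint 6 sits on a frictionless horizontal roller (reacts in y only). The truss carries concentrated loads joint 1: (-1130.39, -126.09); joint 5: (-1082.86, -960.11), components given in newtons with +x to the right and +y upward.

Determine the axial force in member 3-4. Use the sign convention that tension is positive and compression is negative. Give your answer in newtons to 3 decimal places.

N=7 nodes, M=11 members, R=3 reactions → 2N=14, M+R=14
member 0 (0-1): L=1.5491, (cx,cy)=(0.4041,0.9147)
member 1 (0-2): L=1.0680, (cx,cy)=(1.0000,0.0000)
member 2 (1-2): L=1.4843, (cx,cy)=(0.2978,-0.9546)
member 3 (1-3): L=1.0112, (cx,cy)=(0.9899,-0.1414)
member 4 (2-3): L=1.3912, (cx,cy)=(0.4018,0.9157)
member 5 (2-4): L=1.1270, (cx,cy)=(1.0000,0.0000)
member 6 (3-4): L=1.3949, (cx,cy)=(0.4072,-0.9133)
member 7 (3-5): L=1.1308, (cx,cy)=(0.9949,0.1008)
member 8 (4-5): L=1.4956, (cx,cy)=(0.3724,0.9281)
member 9 (4-6): L=1.1050, (cx,cy)=(1.0000,0.0000)
member 10 (5-6): L=1.4923, (cx,cy)=(0.3672,-0.9301)
solve A·x = −loads:
  F[0-1] = -1314.5608 N (compression)
  F[0-2] = -1682.0346 N (compression)
  F[1-2] = +1086.2465 N (tension)
  F[1-3] = +278.5154 N (tension)
  F[2-3] = -1132.3993 N (compression)
  F[2-4] = -903.5793 N (compression)
  F[3-4] = +1108.5159 N (tension)
  F[3-5] = -633.9009 N (compression)
  F[4-5] = -1090.9299 N (compression)
  F[4-6] = -45.8960 N (compression)
  F[5-6] = +124.9799 N (tension)
  Rx@0 = +2213.2500 N
  Ry@0 = +1202.4477 N
  Ry@6 = -116.2477 N

1108.516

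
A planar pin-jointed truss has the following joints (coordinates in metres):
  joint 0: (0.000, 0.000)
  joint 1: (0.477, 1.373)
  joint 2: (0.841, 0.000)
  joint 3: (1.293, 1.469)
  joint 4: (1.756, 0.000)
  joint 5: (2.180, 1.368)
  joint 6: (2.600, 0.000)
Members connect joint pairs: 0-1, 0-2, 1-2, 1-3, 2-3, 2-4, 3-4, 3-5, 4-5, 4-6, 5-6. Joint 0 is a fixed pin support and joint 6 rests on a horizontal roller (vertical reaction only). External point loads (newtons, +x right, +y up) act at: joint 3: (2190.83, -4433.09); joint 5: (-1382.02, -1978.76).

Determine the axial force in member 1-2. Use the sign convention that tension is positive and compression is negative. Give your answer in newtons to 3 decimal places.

N=7 nodes, M=11 members, R=3 reactions → 2N=14, M+R=14
member 0 (0-1): L=1.4535, (cx,cy)=(0.3282,0.9446)
member 1 (0-2): L=0.8410, (cx,cy)=(1.0000,0.0000)
member 2 (1-2): L=1.4204, (cx,cy)=(0.2563,-0.9666)
member 3 (1-3): L=0.8216, (cx,cy)=(0.9932,0.1168)
member 4 (2-3): L=1.5370, (cx,cy)=(0.2941,0.9558)
member 5 (2-4): L=0.9150, (cx,cy)=(1.0000,0.0000)
member 6 (3-4): L=1.5402, (cx,cy)=(0.3006,-0.9537)
member 7 (3-5): L=0.8927, (cx,cy)=(0.9936,-0.1131)
member 8 (4-5): L=1.4322, (cx,cy)=(0.2960,0.9552)
member 9 (4-6): L=0.8440, (cx,cy)=(1.0000,0.0000)
member 10 (5-6): L=1.4310, (cx,cy)=(0.2935,-0.9560)
solve A·x = −loads:
  F[0-1] = -2156.9180 N (compression)
  F[0-2] = +1516.6538 N (tension)
  F[1-2] = +1960.5464 N (tension)
  F[1-3] = -1218.6005 N (compression)
  F[2-3] = -1982.7591 N (compression)
  F[2-4] = +2602.1652 N (tension)
  F[3-4] = -2111.9274 N (compression)
  F[3-5] = -3370.9765 N (compression)
  F[4-5] = +2108.7793 N (tension)
  F[4-6] = +1343.0138 N (tension)
  F[5-6] = -4575.9102 N (compression)
  Rx@0 = -808.8100 N
  Ry@0 = +2037.4623 N
  Ry@6 = +4374.3877 N

1960.546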